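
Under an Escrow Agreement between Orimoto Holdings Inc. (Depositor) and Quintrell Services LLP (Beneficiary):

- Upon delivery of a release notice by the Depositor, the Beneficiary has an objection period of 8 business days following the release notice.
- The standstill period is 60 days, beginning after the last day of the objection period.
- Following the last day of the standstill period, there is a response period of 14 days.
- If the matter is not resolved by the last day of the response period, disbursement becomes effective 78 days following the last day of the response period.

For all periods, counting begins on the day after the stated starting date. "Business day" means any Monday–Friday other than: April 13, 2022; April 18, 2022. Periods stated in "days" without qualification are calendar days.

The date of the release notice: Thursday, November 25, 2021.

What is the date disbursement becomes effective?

May 8, 2022

The last day of the objection period: 8 business days after Thursday, November 25, 2021, skipping weekends — Nov 26, Nov 29, Nov 30, Dec 1, Dec 2, Dec 3, Dec 6, Dec 7 — lands on Tuesday, December 7, 2021.
The last day of the standstill period: 60 calendar days after December 7, 2021 is February 5, 2022.
The last day of the response period: 14 calendar days after February 5, 2022 is February 19, 2022.
The date disbursement becomes effective: February 19, 2022 + 78 days = May 8, 2022.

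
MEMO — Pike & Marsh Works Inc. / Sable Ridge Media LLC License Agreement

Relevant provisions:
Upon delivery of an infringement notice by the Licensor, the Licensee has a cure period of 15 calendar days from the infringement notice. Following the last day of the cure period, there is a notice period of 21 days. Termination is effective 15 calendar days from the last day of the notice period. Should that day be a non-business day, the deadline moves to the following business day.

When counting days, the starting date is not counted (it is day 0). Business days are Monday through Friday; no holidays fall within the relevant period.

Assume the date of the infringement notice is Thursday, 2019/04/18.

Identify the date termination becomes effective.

The last day of the cure period: 15 calendar days after 2019/04/18 is 2019/05/03.
The last day of the notice period: 2019/05/03 + 21 days = 2019/05/24.
The date termination becomes effective: 15 calendar days after 2019/05/24 is 2019/06/08. That falls on a Saturday, so it rolls to the next business day, Monday, 2019/06/10.

2019/06/10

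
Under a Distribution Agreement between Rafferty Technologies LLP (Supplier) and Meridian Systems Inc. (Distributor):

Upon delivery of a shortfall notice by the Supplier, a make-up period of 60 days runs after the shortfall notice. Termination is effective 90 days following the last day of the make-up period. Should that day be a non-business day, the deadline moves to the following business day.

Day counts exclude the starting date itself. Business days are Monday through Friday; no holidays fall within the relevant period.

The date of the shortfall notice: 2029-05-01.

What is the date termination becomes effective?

2029-09-28

The last day of the make-up period: 2029-05-01 + 60 days = 2029-06-30.
The date termination becomes effective: 2029-06-30 + 90 days = 2029-09-28. 2029-09-28 is a Friday, so no roll-forward applies.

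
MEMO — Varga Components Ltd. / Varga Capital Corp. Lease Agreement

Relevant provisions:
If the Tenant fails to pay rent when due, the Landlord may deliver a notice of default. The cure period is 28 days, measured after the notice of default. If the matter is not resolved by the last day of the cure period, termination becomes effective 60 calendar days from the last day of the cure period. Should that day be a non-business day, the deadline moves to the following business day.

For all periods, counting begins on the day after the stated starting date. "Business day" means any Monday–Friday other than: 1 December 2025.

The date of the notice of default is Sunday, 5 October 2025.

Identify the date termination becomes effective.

Adding 28 calendar days to 5 October 2025 gives 2 November 2025, which is the last day of the cure period.
The date termination becomes effective: 2 November 2025 + 60 days = 1 January 2026. 1 January 2026 is a Thursday and is not a listed holiday, so no roll-forward applies.

1 January 2026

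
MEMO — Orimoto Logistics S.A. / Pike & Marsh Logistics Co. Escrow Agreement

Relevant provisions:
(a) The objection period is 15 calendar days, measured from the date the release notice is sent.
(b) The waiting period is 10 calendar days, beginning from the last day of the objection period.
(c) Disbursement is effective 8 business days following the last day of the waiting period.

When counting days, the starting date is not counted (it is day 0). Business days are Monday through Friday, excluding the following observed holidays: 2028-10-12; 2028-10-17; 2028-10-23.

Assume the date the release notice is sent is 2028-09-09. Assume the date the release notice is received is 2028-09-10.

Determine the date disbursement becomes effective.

The last day of the objection period: 15 calendar days after 2028-09-09 is 2028-09-24.
Adding 10 calendar days to 2028-09-24 gives 2028-10-04, which is the last day of the waiting period.
The date disbursement becomes effective: 8 business days after Wednesday, 2028-10-04, skipping weekends and the listed holidays on Oct 12, Oct 17 — Oct 5, Oct 6, Oct 9, Oct 10, Oct 11, Oct 13, Oct 16, Oct 18 — lands on Wednesday, 2028-10-18.

2028-10-18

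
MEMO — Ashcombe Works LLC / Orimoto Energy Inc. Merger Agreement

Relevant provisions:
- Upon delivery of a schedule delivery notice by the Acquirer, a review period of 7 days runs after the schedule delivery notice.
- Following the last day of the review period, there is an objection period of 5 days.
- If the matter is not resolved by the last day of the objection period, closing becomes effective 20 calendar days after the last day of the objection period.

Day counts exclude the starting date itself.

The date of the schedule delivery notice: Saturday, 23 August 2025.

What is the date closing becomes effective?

24 September 2025

The last day of the review period: 23 August 2025 + 7 days = 30 August 2025.
The last day of the objection period: 5 calendar days after 30 August 2025 is 4 September 2025.
The date closing becomes effective: 20 calendar days after 4 September 2025 is 24 September 2025.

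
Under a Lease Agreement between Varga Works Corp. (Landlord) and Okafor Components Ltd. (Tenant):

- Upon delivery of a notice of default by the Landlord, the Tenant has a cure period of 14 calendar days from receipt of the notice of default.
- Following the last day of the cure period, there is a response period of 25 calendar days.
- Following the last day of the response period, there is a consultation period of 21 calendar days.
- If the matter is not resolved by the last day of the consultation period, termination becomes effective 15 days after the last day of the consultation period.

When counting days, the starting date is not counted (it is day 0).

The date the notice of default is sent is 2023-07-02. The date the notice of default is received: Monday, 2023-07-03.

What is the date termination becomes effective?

The last day of the cure period: 2023-07-03 + 14 days = 2023-07-17.
The last day of the response period: 2023-07-17 + 25 days = 2023-08-11.
Adding 21 calendar days to 2023-08-11 gives 2023-09-01, which is the last day of the consultation period.
The date termination becomes effective: 15 calendar days after 2023-09-01 is 2023-09-16.

2023-09-16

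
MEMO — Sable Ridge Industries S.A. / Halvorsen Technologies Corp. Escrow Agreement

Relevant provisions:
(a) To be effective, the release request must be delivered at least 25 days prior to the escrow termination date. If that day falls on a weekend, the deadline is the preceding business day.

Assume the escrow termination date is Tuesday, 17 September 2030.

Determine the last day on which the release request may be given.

23 August 2030

17 September 2030 minus 25 days is 23 August 2030. That is a Friday, so no adjustment is needed.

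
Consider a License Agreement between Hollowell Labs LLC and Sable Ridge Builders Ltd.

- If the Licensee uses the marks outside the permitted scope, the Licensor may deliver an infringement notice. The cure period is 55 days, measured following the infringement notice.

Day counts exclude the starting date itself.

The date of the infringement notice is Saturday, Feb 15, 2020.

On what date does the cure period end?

The last day of the cure period: 55 calendar days after Feb 15, 2020 is Apr 10, 2020.

Apr 10, 2020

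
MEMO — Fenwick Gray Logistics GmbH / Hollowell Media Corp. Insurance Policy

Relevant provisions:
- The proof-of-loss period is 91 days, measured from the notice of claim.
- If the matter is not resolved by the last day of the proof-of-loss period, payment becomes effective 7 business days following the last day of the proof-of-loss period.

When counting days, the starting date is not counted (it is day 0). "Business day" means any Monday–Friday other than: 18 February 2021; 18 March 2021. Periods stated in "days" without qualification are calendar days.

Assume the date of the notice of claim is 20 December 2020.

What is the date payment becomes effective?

The last day of the proof-of-loss period: 91 calendar days after 20 December 2020 is 21 March 2021.
From Sunday, 21 March 2021, 7 business days (Mar 22, Mar 23, Mar 24, Mar 25, Mar 26, Mar 29, Mar 30, skipping weekends) brings us to Tuesday, 30 March 2021, which is the date payment becomes effective.

30 March 2021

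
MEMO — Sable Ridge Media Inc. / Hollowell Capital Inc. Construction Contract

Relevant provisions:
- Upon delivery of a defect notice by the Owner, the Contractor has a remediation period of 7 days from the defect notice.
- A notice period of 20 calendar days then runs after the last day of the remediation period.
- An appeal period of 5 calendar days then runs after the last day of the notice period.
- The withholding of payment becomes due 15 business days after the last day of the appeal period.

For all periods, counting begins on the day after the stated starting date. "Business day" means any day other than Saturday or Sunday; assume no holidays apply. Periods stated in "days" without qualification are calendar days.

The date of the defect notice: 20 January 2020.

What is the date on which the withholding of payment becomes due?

13 March 2020

The last day of the remediation period: 20 January 2020 + 7 days = 27 January 2020.
The last day of the notice period: 20 calendar days after 27 January 2020 is 16 February 2020.
The last day of the appeal period: 5 calendar days after 16 February 2020 is 21 February 2020.
The date on which the withholding of payment becomes due: 15 business days after Friday, 21 February 2020, skipping weekends — Feb 24, Feb 25, Feb 26, Feb 27, …, Mar 11, Mar 12, Mar 13 — lands on Friday, 13 March 2020.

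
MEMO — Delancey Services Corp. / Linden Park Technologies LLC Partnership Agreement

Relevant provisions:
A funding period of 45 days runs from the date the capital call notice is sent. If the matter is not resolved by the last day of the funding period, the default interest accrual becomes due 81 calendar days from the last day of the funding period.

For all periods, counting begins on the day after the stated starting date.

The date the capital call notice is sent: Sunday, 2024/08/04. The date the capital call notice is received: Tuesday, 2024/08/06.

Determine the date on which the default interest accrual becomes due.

The last day of the funding period: 45 calendar days after 2024/08/04 is 2024/09/18.
Adding 81 calendar days to 2024/09/18 gives 2024/12/08, which is the date on which the default interest accrual becomes due.

2024/12/08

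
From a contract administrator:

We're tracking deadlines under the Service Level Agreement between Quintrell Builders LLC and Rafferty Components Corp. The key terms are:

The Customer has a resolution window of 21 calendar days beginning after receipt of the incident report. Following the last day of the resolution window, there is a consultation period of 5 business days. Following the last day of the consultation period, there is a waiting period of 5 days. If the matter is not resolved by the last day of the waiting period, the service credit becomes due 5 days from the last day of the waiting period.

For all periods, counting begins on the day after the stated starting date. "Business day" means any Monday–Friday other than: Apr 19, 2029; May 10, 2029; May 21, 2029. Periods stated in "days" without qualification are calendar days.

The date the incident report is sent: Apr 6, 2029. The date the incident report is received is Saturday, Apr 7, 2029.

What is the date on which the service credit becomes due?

The last day of the resolution window: 21 calendar days after Apr 7, 2029 is Apr 28, 2029.
From Saturday, Apr 28, 2029, 5 business days (Apr 30, May 1, May 2, May 3, May 4, skipping weekends) brings us to Friday, May 4, 2029, which is the last day of the consultation period.
The last day of the waiting period: 5 calendar days after May 4, 2029 is May 9, 2029.
Adding 5 calendar days to May 9, 2029 gives May 14, 2029, which is the date on which the service credit becomes due.

May 14, 2029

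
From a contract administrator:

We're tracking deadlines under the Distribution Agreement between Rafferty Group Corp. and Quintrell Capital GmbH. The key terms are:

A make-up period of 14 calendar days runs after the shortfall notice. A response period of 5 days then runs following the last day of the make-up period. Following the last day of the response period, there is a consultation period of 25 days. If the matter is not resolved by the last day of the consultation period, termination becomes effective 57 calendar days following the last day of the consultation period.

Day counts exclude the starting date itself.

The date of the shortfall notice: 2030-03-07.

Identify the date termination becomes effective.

The last day of the make-up period: 14 calendar days after 2030-03-07 is 2030-03-21.
Adding 5 calendar days to 2030-03-21 gives 2030-03-26, which is the last day of the response period.
The last day of the consultation period: 25 calendar days after 2030-03-26 is 2030-04-20.
The date termination becomes effective: 57 calendar days after 2030-04-20 is 2030-06-16.

2030-06-16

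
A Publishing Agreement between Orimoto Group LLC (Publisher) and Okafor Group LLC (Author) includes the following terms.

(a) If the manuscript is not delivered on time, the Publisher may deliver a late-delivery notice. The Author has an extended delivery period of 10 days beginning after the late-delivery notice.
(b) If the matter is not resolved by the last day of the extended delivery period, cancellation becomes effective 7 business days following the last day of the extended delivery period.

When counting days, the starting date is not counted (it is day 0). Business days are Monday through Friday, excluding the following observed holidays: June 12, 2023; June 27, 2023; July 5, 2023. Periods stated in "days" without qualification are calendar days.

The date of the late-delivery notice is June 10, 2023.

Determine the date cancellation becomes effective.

June 30, 2023

Adding 10 calendar days to June 10, 2023 gives June 20, 2023, which is the last day of the extended delivery period.
The date cancellation becomes effective: counting 7 business days from Tuesday, June 20, 2023 (Jun 21, Jun 22, Jun 23, Jun 26, Jun 28, Jun 29, Jun 30, skipping weekends and the listed holiday on Jun 27) reaches Friday, June 30, 2023.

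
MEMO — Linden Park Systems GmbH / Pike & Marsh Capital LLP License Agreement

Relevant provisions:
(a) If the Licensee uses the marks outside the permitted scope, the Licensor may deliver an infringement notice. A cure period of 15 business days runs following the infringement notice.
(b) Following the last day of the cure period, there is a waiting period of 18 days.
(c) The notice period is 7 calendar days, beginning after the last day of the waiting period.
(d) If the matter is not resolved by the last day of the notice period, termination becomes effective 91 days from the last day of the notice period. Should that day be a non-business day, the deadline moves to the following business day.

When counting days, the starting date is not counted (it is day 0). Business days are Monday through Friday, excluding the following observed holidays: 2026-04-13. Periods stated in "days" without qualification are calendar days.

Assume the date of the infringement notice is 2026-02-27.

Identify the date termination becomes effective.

The last day of the cure period: 15 business days after Friday, 2026-02-27, skipping weekends — Mar 2, Mar 3, Mar 4, Mar 5, …, Mar 18, Mar 19, Mar 20 — lands on Friday, 2026-03-20.
The last day of the waiting period: 2026-03-20 + 18 days = 2026-04-07.
Adding 7 calendar days to 2026-04-07 gives 2026-04-14, which is the last day of the notice period.
Adding 91 calendar days to 2026-04-14 gives 2026-07-14, which is the date termination becomes effective. 2026-07-14 is a Tuesday and is not a listed holiday, so no roll-forward applies.

2026-07-14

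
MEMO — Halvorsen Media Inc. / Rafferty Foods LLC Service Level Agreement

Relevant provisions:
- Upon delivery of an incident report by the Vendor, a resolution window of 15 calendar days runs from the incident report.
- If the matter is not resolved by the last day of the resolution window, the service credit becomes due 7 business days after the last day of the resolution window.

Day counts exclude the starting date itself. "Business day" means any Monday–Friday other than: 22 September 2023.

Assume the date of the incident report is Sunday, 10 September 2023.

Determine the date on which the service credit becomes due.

The last day of the resolution window: 15 calendar days after 10 September 2023 is 25 September 2023.
From Monday, 25 September 2023, 7 business days (Sep 26, Sep 27, Sep 28, Sep 29, Oct 2, Oct 3, Oct 4, skipping weekends) brings us to Wednesday, 4 October 2023, which is the date on which the service credit becomes due.

4 October 2023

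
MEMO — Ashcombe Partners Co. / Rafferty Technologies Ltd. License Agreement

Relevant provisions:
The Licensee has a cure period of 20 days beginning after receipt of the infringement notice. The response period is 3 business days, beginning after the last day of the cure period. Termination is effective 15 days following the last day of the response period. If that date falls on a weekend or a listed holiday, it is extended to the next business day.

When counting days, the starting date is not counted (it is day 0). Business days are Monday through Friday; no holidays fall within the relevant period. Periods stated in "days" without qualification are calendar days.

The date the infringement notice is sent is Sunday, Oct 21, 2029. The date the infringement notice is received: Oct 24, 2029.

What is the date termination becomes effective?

Dec 3, 2029

The last day of the cure period: Oct 24, 2029 + 20 days = Nov 13, 2029.
From Tuesday, Nov 13, 2029, 3 business days (Nov 14, Nov 15, Nov 16, skipping weekends) brings us to Friday, Nov 16, 2029, which is the last day of the response period.
Adding 15 calendar days to Nov 16, 2029 gives Dec 1, 2029, which is the date termination becomes effective. That falls on a Saturday, so it rolls to the next business day, Monday, Dec 3, 2029.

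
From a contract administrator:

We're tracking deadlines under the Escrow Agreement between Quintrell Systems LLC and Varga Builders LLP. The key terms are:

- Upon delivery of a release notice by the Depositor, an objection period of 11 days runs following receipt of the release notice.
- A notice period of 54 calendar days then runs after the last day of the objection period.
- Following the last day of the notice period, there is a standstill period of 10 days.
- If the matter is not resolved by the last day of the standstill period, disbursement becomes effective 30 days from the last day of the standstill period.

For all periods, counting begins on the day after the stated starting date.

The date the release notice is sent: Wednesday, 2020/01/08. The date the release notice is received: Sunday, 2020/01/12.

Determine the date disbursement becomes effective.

2020/04/26

The last day of the objection period: 11 calendar days after 2020/01/12 is 2020/01/23.
The last day of the notice period: 2020/01/23 + 54 days = 2020/03/17.
The last day of the standstill period: 2020/03/17 + 10 days = 2020/03/27.
Adding 30 calendar days to 2020/03/27 gives 2020/04/26, which is the date disbursement becomes effective.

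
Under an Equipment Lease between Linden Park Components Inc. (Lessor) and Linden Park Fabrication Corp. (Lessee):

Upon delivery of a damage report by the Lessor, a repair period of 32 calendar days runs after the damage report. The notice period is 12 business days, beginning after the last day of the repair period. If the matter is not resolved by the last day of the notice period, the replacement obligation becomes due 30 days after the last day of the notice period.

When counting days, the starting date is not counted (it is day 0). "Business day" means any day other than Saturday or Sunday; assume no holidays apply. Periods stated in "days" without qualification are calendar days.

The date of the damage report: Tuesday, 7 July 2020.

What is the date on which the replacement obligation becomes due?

The last day of the repair period: 7 July 2020 + 32 days = 8 August 2020.
The last day of the notice period: counting 12 business days from Saturday, 8 August 2020 (Aug 10, Aug 11, Aug 12, Aug 13, …, Aug 21, Aug 24, Aug 25, skipping weekends) reaches Tuesday, 25 August 2020.
The date on which the replacement obligation becomes due: 30 calendar days after 25 August 2020 is 24 September 2020.

24 September 2020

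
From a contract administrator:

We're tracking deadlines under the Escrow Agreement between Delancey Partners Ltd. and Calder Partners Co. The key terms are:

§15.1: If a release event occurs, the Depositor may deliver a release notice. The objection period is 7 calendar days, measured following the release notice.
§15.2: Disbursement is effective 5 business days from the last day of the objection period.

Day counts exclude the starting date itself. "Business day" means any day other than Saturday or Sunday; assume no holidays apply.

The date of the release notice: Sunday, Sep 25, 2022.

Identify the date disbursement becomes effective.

Oct 7, 2022

The last day of the objection period: 7 calendar days after Sep 25, 2022 is Oct 2, 2022.
The date disbursement becomes effective: 5 business days after Sunday, Oct 2, 2022, skipping weekends — Oct 3, Oct 4, Oct 5, Oct 6, Oct 7 — lands on Friday, Oct 7, 2022.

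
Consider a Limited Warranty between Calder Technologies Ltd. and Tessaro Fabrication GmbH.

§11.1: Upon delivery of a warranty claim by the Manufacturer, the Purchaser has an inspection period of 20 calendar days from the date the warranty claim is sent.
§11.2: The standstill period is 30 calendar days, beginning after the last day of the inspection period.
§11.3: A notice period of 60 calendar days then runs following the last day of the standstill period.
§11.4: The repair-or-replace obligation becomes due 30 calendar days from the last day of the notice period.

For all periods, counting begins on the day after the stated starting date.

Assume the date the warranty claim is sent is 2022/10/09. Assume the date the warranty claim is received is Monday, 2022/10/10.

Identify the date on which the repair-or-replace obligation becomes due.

The last day of the inspection period: 20 calendar days after 2022/10/09 is 2022/10/29.
The last day of the standstill period: 30 calendar days after 2022/10/29 is 2022/11/28.
Adding 60 calendar days to 2022/11/28 gives 2023/01/27, which is the last day of the notice period.
Adding 30 calendar days to 2023/01/27 gives 2023/02/26, which is the date on which the repair-or-replace obligation becomes due.

2023/02/26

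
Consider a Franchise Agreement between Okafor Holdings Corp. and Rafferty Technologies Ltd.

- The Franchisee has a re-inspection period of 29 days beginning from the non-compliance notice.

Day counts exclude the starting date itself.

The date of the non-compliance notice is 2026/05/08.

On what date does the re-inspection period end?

The last day of the re-inspection period: 2026/05/08 + 29 days = 2026/06/06.

2026/06/06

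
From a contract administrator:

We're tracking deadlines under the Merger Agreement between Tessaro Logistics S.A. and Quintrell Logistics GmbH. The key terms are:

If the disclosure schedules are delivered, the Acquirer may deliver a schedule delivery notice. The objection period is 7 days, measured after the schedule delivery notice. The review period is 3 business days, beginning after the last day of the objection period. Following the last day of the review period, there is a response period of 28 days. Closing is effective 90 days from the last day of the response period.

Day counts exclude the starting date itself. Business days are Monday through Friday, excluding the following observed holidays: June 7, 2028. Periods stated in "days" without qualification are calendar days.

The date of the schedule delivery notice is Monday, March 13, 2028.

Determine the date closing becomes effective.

July 19, 2028

The last day of the objection period: March 13, 2028 + 7 days = March 20, 2028.
From Monday, March 20, 2028, 3 business days (Mar 21, Mar 22, Mar 23, skipping weekends) brings us to Thursday, March 23, 2028, which is the last day of the review period.
The last day of the response period: March 23, 2028 + 28 days = April 20, 2028.
The date closing becomes effective: April 20, 2028 + 90 days = July 19, 2028.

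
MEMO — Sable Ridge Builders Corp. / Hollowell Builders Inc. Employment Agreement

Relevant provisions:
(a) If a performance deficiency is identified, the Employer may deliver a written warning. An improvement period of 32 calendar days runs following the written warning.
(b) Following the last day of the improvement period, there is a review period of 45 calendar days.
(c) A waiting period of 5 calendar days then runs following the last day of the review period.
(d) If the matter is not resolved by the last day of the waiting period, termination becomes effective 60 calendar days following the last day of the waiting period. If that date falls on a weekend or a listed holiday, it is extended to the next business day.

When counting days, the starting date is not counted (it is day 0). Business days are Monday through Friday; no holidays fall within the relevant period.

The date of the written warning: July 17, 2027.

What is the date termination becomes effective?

December 6, 2027

Adding 32 calendar days to July 17, 2027 gives August 18, 2027, which is the last day of the improvement period.
The last day of the review period: August 18, 2027 + 45 days = October 2, 2027.
The last day of the waiting period: October 2, 2027 + 5 days = October 7, 2027.
The date termination becomes effective: 60 calendar days after October 7, 2027 is December 6, 2027. December 6, 2027 is a Monday, so no roll-forward applies.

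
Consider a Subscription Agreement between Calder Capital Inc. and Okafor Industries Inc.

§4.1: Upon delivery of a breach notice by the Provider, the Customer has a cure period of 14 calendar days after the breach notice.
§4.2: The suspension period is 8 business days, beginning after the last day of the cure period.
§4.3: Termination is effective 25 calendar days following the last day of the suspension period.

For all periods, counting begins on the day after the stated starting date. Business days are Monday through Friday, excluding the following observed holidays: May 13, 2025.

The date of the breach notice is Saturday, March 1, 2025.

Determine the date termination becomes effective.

The last day of the cure period: March 1, 2025 + 14 days = March 15, 2025.
The last day of the suspension period: counting 8 business days from Saturday, March 15, 2025 (Mar 17, Mar 18, Mar 19, Mar 20, Mar 21, Mar 24, Mar 25, Mar 26, skipping weekends) reaches Wednesday, March 26, 2025.
Adding 25 calendar days to March 26, 2025 gives April 20, 2025, which is the date termination becomes effective.

April 20, 2025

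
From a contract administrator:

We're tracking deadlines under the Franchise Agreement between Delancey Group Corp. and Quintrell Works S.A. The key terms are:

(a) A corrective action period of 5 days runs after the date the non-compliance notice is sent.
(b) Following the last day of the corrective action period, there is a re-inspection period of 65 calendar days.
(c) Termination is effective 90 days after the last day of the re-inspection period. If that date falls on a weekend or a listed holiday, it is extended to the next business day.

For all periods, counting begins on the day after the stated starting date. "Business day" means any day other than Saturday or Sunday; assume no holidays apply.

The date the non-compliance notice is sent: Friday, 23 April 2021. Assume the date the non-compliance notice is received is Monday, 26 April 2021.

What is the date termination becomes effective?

30 September 2021

The last day of the corrective action period: 5 calendar days after 23 April 2021 is 28 April 2021.
The last day of the re-inspection period: 65 calendar days after 28 April 2021 is 2 July 2021.
Adding 90 calendar days to 2 July 2021 gives 30 September 2021, which is the date termination becomes effective. 30 September 2021 is a Thursday, so no roll-forward applies.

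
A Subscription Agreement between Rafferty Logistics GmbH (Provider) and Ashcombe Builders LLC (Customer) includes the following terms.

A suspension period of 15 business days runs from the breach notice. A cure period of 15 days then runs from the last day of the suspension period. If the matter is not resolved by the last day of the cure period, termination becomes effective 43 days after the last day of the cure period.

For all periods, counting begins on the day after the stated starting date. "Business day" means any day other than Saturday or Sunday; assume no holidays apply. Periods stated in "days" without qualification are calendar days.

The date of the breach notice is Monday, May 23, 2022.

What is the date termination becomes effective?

The last day of the suspension period: 15 business days after Monday, May 23, 2022, skipping weekends — May 24, May 25, May 26, May 27, …, Jun 9, Jun 10, Jun 13 — lands on Monday, June 13, 2022.
The last day of the cure period: 15 calendar days after June 13, 2022 is June 28, 2022.
Adding 43 calendar days to June 28, 2022 gives August 10, 2022, which is the date termination becomes effective.

August 10, 2022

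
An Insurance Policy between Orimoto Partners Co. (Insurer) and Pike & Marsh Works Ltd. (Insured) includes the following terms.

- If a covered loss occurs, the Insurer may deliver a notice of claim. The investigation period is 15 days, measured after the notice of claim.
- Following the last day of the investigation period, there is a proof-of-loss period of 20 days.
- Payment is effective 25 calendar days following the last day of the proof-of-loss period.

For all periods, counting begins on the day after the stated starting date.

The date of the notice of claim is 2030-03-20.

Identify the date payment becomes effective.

The last day of the investigation period: 2030-03-20 + 15 days = 2030-04-04.
The last day of the proof-of-loss period: 2030-04-04 + 20 days = 2030-04-24.
Adding 25 calendar days to 2030-04-24 gives 2030-05-19, which is the date payment becomes effective.

2030-05-19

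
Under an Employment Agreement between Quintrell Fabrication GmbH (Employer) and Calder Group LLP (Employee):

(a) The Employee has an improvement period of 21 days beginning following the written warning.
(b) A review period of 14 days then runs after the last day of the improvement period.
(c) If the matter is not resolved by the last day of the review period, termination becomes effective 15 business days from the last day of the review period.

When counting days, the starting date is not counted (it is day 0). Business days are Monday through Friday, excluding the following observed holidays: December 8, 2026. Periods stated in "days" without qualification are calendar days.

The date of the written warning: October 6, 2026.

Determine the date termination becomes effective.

The last day of the improvement period: October 6, 2026 + 21 days = October 27, 2026.
Adding 14 calendar days to October 27, 2026 gives November 10, 2026, which is the last day of the review period.
The date termination becomes effective: counting 15 business days from Tuesday, November 10, 2026 (Nov 11, Nov 12, Nov 13, Nov 16, …, Nov 27, Nov 30, Dec 1, skipping weekends) reaches Tuesday, December 1, 2026.

December 1, 2026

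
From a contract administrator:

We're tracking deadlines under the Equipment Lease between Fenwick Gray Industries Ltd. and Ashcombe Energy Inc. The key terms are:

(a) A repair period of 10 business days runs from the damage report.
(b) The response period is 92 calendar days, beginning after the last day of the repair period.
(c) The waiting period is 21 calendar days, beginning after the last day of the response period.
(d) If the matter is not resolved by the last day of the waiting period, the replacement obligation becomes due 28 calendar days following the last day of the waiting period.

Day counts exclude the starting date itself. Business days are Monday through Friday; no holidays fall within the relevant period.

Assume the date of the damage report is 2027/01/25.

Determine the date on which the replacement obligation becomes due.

The last day of the repair period: 10 business days after Monday, 2027/01/25, skipping weekends — Jan 26, Jan 27, Jan 28, Jan 29, Feb 1, Feb 2, Feb 3, Feb 4, Feb 5, Feb 8 — lands on Monday, 2027/02/08.
Adding 92 calendar days to 2027/02/08 gives 2027/05/11, which is the last day of the response period.
Adding 21 calendar days to 2027/05/11 gives 2027/06/01, which is the last day of the waiting period.
The date on which the replacement obligation becomes due: 2027/06/01 + 28 days = 2027/06/29.

2027/06/29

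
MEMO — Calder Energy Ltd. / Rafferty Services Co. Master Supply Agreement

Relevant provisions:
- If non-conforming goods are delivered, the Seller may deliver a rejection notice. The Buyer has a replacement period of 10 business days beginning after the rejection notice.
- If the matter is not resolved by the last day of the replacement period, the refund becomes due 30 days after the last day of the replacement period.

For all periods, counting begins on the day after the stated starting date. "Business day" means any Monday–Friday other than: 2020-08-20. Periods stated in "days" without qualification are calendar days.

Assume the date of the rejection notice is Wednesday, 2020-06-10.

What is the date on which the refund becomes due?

The last day of the replacement period: 10 business days after Wednesday, 2020-06-10, skipping weekends — Jun 11, Jun 12, Jun 15, Jun 16, Jun 17, Jun 18, Jun 19, Jun 22, Jun 23, Jun 24 — lands on Wednesday, 2020-06-24.
The date on which the refund becomes due: 2020-06-24 + 30 days = 2020-07-24.

2020-07-24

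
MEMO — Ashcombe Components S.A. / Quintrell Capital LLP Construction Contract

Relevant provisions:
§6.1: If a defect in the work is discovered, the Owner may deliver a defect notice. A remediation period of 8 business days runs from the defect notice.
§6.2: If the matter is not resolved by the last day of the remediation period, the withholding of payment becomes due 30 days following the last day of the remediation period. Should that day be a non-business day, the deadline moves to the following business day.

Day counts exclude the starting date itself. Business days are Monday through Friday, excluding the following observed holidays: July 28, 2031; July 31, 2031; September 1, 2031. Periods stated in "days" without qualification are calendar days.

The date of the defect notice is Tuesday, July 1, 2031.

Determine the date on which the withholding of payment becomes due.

August 11, 2031

The last day of the remediation period: counting 8 business days from Tuesday, July 1, 2031 (Jul 2, Jul 3, Jul 4, Jul 7, Jul 8, Jul 9, Jul 10, Jul 11, skipping weekends) reaches Friday, July 11, 2031.
The date on which the withholding of payment becomes due: July 11, 2031 + 30 days = August 10, 2031. That falls on a Sunday, so it rolls to the next business day, Monday, August 11, 2031.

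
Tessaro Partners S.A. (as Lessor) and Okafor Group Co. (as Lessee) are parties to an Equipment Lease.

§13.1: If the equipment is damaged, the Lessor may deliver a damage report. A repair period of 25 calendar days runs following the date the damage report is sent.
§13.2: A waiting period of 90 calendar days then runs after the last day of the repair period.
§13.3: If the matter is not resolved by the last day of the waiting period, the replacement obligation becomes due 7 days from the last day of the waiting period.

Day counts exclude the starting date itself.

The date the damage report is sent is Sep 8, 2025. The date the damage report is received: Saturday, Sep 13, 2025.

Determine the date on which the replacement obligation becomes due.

Adding 25 calendar days to Sep 8, 2025 gives Oct 3, 2025, which is the last day of the repair period.
The last day of the waiting period: 90 calendar days after Oct 3, 2025 is Jan 1, 2026.
The date on which the replacement obligation becomes due: 7 calendar days after Jan 1, 2026 is Jan 8, 2026.

Jan 8, 2026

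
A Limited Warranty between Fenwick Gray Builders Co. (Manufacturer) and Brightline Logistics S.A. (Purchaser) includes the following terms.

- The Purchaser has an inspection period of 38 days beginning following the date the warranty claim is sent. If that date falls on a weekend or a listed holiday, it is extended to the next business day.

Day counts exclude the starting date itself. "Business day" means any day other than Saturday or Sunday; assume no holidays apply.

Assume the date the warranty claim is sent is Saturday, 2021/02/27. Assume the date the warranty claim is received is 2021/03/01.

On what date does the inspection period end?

2021/04/06

Adding 38 calendar days to 2021/02/27 gives 2021/04/06, which is the last day of the inspection period. 2021/04/06 is a Tuesday, so no roll-forward applies.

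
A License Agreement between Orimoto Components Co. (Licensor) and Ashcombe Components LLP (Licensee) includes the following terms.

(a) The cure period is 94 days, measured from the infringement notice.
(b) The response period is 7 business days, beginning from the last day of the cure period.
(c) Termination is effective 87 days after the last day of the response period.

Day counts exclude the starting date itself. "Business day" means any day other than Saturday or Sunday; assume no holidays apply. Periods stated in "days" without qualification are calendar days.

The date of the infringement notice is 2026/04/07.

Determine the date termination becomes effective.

Adding 94 calendar days to 2026/04/07 gives 2026/07/10, which is the last day of the cure period.
From Friday, 2026/07/10, 7 business days (Jul 13, Jul 14, Jul 15, Jul 16, Jul 17, Jul 20, Jul 21, skipping weekends) brings us to Tuesday, 2026/07/21, which is the last day of the response period.
The date termination becomes effective: 87 calendar days after 2026/07/21 is 2026/10/16.

2026/10/16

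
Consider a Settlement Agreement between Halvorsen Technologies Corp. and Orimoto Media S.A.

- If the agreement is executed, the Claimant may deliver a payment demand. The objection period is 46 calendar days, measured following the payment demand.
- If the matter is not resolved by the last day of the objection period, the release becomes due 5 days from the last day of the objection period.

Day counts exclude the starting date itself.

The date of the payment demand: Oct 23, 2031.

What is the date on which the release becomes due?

Dec 13, 2031

Adding 46 calendar days to Oct 23, 2031 gives Dec 8, 2031, which is the last day of the objection period.
Adding 5 calendar days to Dec 8, 2031 gives Dec 13, 2031, which is the date on which the release becomes due.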